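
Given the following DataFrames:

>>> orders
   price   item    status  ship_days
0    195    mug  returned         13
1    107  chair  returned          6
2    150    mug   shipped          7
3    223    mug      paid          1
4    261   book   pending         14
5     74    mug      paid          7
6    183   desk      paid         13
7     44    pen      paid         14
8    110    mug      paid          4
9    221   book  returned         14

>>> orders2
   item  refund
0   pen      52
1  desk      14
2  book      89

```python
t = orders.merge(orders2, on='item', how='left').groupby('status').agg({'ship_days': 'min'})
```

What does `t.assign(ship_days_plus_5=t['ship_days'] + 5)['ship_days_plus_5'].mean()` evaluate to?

12.0

merge on 'item' (how='left') → 10 rows:
   price   item    status  ship_days  refund
0    195    mug  returned         13     NaN
1    107  chair  returned          6     NaN
2    150    mug   shipped          7     NaN
3    223    mug      paid          1     NaN
4    261   book   pending         14    89.0
5     74    mug      paid          7     NaN
6    183   desk      paid         13    14.0
7     44    pen      paid         14    52.0
8    110    mug      paid          4     NaN
9    221   book  returned         14    89.0
group by status, min of ship_days:
          ship_days
status             
paid              1
pending          14
returned          6
shipped           7
add column ship_days_plus_5 = t['ship_days'] + 5:
          ship_days  ship_days_plus_5
status                               
paid              1                 6
pending          14                19
returned          6                11
shipped           7                12
Reading off the mean of column 'ship_days_plus_5', we get 12.0.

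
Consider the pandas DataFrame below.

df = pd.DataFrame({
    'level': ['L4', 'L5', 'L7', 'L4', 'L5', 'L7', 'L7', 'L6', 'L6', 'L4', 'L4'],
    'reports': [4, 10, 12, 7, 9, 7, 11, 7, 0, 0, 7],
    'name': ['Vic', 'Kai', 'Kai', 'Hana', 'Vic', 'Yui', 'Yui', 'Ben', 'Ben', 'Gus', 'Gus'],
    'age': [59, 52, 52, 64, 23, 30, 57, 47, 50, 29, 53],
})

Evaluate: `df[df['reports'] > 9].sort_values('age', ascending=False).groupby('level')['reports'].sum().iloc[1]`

filter rows where reports > 9:
  level  reports name  age
1    L5       10  Kai   52
2    L7       12  Kai   52
6    L7       11  Yui   57
sort by age descending:
  level  reports name  age
6    L7       11  Yui   57
1    L5       10  Kai   52
2    L7       12  Kai   52
group by level, sum of reports:
level
L5    10
L7    23
Name: reports, dtype: int64

23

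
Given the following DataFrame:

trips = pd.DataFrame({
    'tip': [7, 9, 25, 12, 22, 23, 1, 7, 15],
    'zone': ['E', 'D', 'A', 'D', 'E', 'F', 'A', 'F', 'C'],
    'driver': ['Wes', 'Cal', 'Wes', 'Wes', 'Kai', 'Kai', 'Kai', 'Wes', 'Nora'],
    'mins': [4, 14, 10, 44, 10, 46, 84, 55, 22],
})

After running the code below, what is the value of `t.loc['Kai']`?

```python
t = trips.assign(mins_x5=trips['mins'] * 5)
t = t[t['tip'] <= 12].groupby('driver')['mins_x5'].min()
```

add column mins_x5 = trips['mins'] * 5:
   tip zone driver  mins  mins_x5
0    7    E    Wes     4       20
1    9    D    Cal    14       70
2   25    A    Wes    10       50
3   12    D    Wes    44      220
4   22    E    Kai    10       50
5   23    F    Kai    46      230
6    1    A    Kai    84      420
7    7    F    Wes    55      275
8   15    C   Nora    22      110
filter rows where tip <= 12:
   tip zone driver  mins  mins_x5
0    7    E    Wes     4       20
1    9    D    Cal    14       70
3   12    D    Wes    44      220
6    1    A    Kai    84      420
7    7    F    Wes    55      275
group by driver, min of mins_x5:
driver
Cal     70
Kai    420
Wes     20
Name: mins_x5, dtype: int64

420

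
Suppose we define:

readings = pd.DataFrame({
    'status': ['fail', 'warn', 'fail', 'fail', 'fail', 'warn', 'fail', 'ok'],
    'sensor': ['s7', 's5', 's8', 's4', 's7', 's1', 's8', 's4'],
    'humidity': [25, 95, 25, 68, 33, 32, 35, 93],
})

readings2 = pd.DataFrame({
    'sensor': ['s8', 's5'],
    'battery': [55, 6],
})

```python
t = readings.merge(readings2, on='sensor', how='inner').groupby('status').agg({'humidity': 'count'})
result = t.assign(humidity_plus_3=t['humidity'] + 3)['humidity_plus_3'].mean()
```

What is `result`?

4.5

merge on 'sensor' (how='inner') → 3 rows:
  status sensor  humidity  battery
0   warn     s5        95        6
1   fail     s8        25       55
2   fail     s8        35       55
group by status, count of humidity:
        humidity
status          
fail           2
warn           1
add column humidity_plus_3 = t['humidity'] + 3:
        humidity  humidity_plus_3
status                           
fail           2                5
warn           1                4
mean of column 'humidity_plus_3' → 4.5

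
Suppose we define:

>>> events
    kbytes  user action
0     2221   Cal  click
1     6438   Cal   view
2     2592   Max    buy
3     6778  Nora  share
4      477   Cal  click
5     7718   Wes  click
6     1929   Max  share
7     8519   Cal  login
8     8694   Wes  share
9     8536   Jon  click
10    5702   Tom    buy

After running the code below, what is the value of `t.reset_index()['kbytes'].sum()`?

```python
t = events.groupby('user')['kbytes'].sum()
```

59604

group by user, sum of kbytes:
user
Cal     17655
Jon      8536
Max      4521
Nora     6778
Tom      5702
Wes     16412
Name: kbytes, dtype: int64
reset_index():
   user  kbytes
0   Cal   17655
1   Jon    8536
2   Max    4521
3  Nora    6778
4   Tom    5702
5   Wes   16412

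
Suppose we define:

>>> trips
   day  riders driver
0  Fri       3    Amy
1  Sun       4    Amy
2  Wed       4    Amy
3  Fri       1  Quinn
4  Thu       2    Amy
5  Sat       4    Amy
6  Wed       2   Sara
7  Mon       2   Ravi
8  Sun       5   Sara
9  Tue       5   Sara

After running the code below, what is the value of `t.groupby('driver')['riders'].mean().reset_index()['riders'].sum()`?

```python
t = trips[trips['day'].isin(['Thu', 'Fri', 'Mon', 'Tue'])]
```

filter rows where day in ['Thu', 'Fri', 'Mon', 'Tue']:
   day  riders driver
0  Fri       3    Amy
3  Fri       1  Quinn
4  Thu       2    Amy
7  Mon       2   Ravi
9  Tue       5   Sara
group by driver, mean of riders:
driver
Amy      2.5
Quinn    1.0
Ravi     2.0
Sara     5.0
Name: riders, dtype: float64
reset_index():
  driver  riders
0    Amy     2.5
1  Quinn     1.0
2   Ravi     2.0
3   Sara     5.0
sum of column 'riders' → 10.5

10.5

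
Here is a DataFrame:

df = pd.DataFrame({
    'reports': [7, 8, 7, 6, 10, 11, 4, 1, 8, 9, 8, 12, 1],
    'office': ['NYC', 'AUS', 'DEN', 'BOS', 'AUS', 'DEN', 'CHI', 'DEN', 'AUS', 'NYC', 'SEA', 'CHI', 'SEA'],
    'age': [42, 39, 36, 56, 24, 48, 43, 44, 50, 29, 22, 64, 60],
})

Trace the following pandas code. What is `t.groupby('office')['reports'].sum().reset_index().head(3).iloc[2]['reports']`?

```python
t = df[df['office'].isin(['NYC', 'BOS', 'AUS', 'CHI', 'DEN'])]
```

16

filter rows where office in ['NYC', 'BOS', 'AUS', 'CHI', 'DEN']:
    reports office  age
0         7    NYC   42
1         8    AUS   39
2         7    DEN   36
3         6    BOS   56
4        10    AUS   24
5        11    DEN   48
6         4    CHI   43
7         1    DEN   44
8         8    AUS   50
9         9    NYC   29
11       12    CHI   64
group by office, sum of reports:
office
AUS    26
BOS     6
CHI    16
DEN    19
NYC    16
Name: reports, dtype: int64
reset_index():
  office  reports
0    AUS       26
1    BOS        6
2    CHI       16
3    DEN       19
4    NYC       16
take first 3 rows:
  office  reports
0    AUS       26
1    BOS        6
2    CHI       16
Hence 16.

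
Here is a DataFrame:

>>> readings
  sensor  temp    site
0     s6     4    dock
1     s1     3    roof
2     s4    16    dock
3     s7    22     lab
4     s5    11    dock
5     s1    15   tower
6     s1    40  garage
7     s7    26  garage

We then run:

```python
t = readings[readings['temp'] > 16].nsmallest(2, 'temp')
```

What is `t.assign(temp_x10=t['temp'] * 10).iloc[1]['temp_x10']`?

260

filter rows where temp > 16:
  sensor  temp    site
3     s7    22     lab
6     s1    40  garage
7     s7    26  garage
take 2 rows with smallest temp:
  sensor  temp    site
3     s7    22     lab
7     s7    26  garage
add column temp_x10 = t['temp'] * 10:
  sensor  temp    site  temp_x10
3     s7    22     lab       220
7     s7    26  garage       260
Then the value at position 1, column 'temp_x10': 260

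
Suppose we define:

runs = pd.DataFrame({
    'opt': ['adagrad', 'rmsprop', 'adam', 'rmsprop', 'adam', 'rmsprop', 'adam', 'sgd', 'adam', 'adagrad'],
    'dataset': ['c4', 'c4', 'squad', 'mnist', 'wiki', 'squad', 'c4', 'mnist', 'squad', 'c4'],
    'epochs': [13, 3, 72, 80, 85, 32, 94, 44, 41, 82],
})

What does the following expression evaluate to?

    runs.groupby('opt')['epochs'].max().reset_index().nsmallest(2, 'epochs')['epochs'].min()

group by opt, max of epochs:
opt
adagrad    82
adam       94
rmsprop    80
sgd        44
Name: epochs, dtype: int64
reset_index():
       opt  epochs
0  adagrad      82
1     adam      94
2  rmsprop      80
3      sgd      44
take 2 rows with smallest epochs:
       opt  epochs
3      sgd      44
2  rmsprop      80

44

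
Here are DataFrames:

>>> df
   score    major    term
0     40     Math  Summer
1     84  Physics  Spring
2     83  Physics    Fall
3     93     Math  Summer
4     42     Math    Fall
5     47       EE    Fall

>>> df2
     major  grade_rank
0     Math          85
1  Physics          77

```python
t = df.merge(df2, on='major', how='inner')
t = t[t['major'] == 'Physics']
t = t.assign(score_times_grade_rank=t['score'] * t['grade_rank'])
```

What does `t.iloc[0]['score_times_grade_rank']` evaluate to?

merge on 'major' (how='inner') → 5 rows:
   score    major    term  grade_rank
0     40     Math  Summer          85
1     84  Physics  Spring          77
2     83  Physics    Fall          77
3     93     Math  Summer          85
4     42     Math    Fall          85
filter rows where major == 'Physics':
   score    major    term  grade_rank
1     84  Physics  Spring          77
2     83  Physics    Fall          77
add column score_times_grade_rank = t['score'] * t['grade_rank']:
   score    major    term  grade_rank  score_times_grade_rank
1     84  Physics  Spring          77                    6468
2     83  Physics    Fall          77                    6391
Then the value at position 0, column 'score_times_grade_rank': 6468

6468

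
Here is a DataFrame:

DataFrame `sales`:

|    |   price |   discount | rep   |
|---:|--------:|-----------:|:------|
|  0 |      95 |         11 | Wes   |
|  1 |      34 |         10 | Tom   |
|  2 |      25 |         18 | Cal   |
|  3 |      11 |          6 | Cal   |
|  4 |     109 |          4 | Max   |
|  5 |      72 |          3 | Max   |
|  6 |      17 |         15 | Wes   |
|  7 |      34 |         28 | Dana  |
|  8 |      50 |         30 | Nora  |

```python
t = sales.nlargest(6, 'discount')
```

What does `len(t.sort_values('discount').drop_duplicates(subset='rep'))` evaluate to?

5

take 6 rows with largest discount:
   price  discount   rep
8     50        30  Nora
7     34        28  Dana
2     25        18   Cal
6     17        15   Wes
0     95        11   Wes
1     34        10   Tom
sort by discount:
   price  discount   rep
1     34        10   Tom
0     95        11   Wes
6     17        15   Wes
2     25        18   Cal
7     34        28  Dana
8     50        30  Nora
drop duplicate rep (keep=first):
   price  discount   rep
1     34        10   Tom
0     95        11   Wes
2     25        18   Cal
7     34        28  Dana
8     50        30  Nora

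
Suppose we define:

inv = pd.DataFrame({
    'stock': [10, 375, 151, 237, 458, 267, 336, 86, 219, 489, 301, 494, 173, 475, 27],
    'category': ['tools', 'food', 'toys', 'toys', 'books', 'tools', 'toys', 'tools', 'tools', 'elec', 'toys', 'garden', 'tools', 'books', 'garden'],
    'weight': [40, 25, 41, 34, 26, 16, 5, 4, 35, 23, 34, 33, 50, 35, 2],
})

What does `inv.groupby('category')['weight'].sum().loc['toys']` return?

114

group by category, sum of weight:
category
books      61
elec       23
food       25
garden     35
tools     145
toys      114
Name: weight, dtype: int64
So loc['toys'] = 114.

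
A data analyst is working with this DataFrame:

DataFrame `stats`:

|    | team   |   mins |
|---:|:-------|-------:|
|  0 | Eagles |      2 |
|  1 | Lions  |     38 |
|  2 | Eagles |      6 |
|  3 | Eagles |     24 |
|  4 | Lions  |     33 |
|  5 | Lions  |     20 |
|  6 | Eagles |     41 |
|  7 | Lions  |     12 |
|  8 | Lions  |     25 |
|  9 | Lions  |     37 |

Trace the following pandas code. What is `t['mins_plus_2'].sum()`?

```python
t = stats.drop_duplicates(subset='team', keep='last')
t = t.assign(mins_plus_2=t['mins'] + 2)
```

82

drop duplicate team (keep=last):
     team  mins
6  Eagles    41
9   Lions    37
add column mins_plus_2 = t['mins'] + 2:
     team  mins  mins_plus_2
6  Eagles    41           43
9   Lions    37           39
Taking the sum of column 'mins_plus_2' gives 82.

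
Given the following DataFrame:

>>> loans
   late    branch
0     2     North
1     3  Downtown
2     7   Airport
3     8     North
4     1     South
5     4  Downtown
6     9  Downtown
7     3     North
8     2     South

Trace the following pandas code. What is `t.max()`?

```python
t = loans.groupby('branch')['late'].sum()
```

group by branch, sum of late:
branch
Airport      7
Downtown    16
North       13
South        3
Name: late, dtype: int64

16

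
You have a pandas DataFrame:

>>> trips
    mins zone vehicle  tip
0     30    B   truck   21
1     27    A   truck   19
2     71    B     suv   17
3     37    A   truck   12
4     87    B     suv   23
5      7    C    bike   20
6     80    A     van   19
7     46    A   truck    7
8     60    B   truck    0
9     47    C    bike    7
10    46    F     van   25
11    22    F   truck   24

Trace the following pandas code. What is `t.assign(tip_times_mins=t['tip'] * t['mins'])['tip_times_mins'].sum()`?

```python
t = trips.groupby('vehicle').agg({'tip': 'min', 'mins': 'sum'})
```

5458

group by vehicle: min(tip), sum(mins):
         tip  mins
vehicle           
bike       7    54
suv       17   158
truck      0   222
van       19   126
add column tip_times_mins = t['tip'] * t['mins']:
         tip  mins  tip_times_mins
vehicle                           
bike       7    54             378
suv       17   158            2686
truck      0   222               0
van       19   126            2394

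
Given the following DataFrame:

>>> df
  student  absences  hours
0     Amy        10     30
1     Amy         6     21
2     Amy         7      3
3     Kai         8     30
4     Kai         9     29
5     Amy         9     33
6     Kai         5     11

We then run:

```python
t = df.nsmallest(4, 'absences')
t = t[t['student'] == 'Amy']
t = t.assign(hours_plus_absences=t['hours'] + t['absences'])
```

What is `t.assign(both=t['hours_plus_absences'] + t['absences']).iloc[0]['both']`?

33

take 4 rows with smallest absences:
  student  absences  hours
6     Kai         5     11
1     Amy         6     21
2     Amy         7      3
3     Kai         8     30
filter rows where student == 'Amy':
  student  absences  hours
1     Amy         6     21
2     Amy         7      3
add column hours_plus_absences = t['hours'] + t['absences']:
  student  absences  hours  hours_plus_absences
1     Amy         6     21                   27
2     Amy         7      3                   10
add column both = t['hours_plus_absences'] + t['absences']:
  student  absences  hours  hours_plus_absences  both
1     Amy         6     21                   27    33
2     Amy         7      3                   10    17
value at position 0, column 'both' → 33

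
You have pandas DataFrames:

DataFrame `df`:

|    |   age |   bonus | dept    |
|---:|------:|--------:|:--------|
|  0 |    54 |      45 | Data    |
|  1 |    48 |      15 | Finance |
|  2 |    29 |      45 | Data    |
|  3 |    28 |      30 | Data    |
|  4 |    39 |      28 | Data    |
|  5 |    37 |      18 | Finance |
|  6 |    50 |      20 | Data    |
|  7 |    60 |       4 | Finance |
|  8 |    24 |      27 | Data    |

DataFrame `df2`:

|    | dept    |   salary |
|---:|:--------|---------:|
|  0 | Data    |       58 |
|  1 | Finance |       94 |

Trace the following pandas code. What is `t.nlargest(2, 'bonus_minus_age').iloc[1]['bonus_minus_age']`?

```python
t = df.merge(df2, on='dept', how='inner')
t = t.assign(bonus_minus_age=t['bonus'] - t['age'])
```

merge on 'dept' (how='inner') → 9 rows:
   age  bonus     dept  salary
0   54     45     Data      58
1   48     15  Finance      94
2   29     45     Data      58
3   28     30     Data      58
4   39     28     Data      58
5   37     18  Finance      94
6   50     20     Data      58
7   60      4  Finance      94
8   24     27     Data      58
add column bonus_minus_age = t['bonus'] - t['age']:
   age  bonus     dept  salary  bonus_minus_age
0   54     45     Data      58               -9
1   48     15  Finance      94              -33
2   29     45     Data      58               16
3   28     30     Data      58                2
4   39     28     Data      58              -11
5   37     18  Finance      94              -19
6   50     20     Data      58              -30
7   60      4  Finance      94              -56
8   24     27     Data      58                3
take 2 rows with largest bonus_minus_age:
   age  bonus  dept  salary  bonus_minus_age
2   29     45  Data      58               16
8   24     27  Data      58                3
Then the value at position 1, column 'bonus_minus_age': 3

3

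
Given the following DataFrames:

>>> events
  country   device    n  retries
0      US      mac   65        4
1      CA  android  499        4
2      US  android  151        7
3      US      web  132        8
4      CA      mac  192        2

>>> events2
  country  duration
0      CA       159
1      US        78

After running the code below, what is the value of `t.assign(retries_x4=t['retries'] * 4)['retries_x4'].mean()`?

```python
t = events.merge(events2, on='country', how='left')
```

merge on 'country' (how='left') → 5 rows:
  country   device    n  retries  duration
0      US      mac   65        4        78
1      CA  android  499        4       159
2      US  android  151        7        78
3      US      web  132        8        78
4      CA      mac  192        2       159
add column retries_x4 = t['retries'] * 4:
  country   device    n  retries  duration  retries_x4
0      US      mac   65        4        78          16
1      CA  android  499        4       159          16
2      US  android  151        7        78          28
3      US      web  132        8        78          32
4      CA      mac  192        2       159           8

20.0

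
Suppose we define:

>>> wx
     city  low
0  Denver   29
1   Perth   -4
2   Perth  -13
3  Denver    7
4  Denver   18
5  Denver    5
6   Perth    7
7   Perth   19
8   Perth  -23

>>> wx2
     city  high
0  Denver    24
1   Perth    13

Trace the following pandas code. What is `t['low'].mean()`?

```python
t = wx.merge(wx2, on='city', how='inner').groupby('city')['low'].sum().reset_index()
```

merge on 'city' (how='inner') → 9 rows:
     city  low  high
0  Denver   29    24
1   Perth   -4    13
2   Perth  -13    13
3  Denver    7    24
4  Denver   18    24
5  Denver    5    24
6   Perth    7    13
7   Perth   19    13
8   Perth  -23    13
group by city, sum of low:
city
Denver    59
Perth    -14
Name: low, dtype: int64
reset_index():
     city  low
0  Denver   59
1   Perth  -14
Taking the mean of column 'low' gives 22.5.

22.5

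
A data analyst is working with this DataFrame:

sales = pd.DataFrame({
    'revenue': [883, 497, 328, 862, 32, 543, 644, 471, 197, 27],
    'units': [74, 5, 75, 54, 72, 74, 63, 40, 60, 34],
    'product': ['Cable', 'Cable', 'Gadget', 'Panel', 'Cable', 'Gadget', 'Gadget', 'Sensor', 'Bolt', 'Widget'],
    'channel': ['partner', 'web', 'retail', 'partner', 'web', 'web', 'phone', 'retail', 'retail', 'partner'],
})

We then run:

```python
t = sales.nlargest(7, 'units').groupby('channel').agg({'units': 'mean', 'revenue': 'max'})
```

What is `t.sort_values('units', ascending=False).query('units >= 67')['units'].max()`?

73.0

take 7 rows with largest units:
   revenue  units product  channel
2      328     75  Gadget   retail
0      883     74   Cable  partner
5      543     74  Gadget      web
4       32     72   Cable      web
6      644     63  Gadget    phone
8      197     60    Bolt   retail
3      862     54   Panel  partner
group by channel: mean(units), max(revenue):
         units  revenue
channel                
partner   64.0      883
phone     63.0      644
retail    67.5      328
web       73.0      543
sort by units descending:
         units  revenue
channel                
web       73.0      543
retail    67.5      328
partner   64.0      883
phone     63.0      644
filter rows where units >= 67:
         units  revenue
channel                
web       73.0      543
retail    67.5      328
max of column 'units' → 73.0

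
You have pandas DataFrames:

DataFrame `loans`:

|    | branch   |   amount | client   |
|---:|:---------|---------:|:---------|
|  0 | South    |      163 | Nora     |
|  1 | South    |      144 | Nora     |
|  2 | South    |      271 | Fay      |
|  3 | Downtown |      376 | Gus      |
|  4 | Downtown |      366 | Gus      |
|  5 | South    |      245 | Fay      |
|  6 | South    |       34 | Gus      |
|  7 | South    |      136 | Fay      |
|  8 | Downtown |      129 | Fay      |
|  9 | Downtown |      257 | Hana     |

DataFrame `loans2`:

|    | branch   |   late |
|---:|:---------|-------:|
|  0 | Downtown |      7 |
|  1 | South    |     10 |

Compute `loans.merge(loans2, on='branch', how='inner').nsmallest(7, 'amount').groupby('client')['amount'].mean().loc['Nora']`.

153.5

merge on 'branch' (how='inner') → 10 rows:
     branch  amount client  late
0     South     163   Nora    10
1     South     144   Nora    10
2     South     271    Fay    10
3  Downtown     376    Gus     7
4  Downtown     366    Gus     7
5     South     245    Fay    10
6     South      34    Gus    10
7     South     136    Fay    10
8  Downtown     129    Fay     7
9  Downtown     257   Hana     7
take 7 rows with smallest amount:
     branch  amount client  late
6     South      34    Gus    10
8  Downtown     129    Fay     7
7     South     136    Fay    10
1     South     144   Nora    10
0     South     163   Nora    10
5     South     245    Fay    10
9  Downtown     257   Hana     7
group by client, mean of amount:
client
Fay     170.0
Gus      34.0
Hana    257.0
Nora    153.5
Name: amount, dtype: float64
So loc['Nora'] = 153.5.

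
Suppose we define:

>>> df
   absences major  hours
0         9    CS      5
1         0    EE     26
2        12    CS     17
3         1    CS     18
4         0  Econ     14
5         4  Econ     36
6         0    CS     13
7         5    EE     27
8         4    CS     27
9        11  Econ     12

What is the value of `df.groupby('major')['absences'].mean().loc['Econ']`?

group by major, mean of absences:
major
CS      5.2
EE      2.5
Econ    5.0
Name: absences, dtype: float64

5.0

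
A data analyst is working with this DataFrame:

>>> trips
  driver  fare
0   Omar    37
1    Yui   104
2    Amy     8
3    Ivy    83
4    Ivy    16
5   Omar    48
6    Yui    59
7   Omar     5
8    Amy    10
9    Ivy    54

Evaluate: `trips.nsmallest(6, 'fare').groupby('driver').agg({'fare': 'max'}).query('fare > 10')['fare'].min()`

16

take 6 rows with smallest fare:
  driver  fare
7   Omar     5
2    Amy     8
8    Amy    10
4    Ivy    16
0   Omar    37
5   Omar    48
group by driver, max of fare:
        fare
driver      
Amy       10
Ivy       16
Omar      48
filter rows where fare > 10:
        fare
driver      
Ivy       16
Omar      48
min of column 'fare' → 16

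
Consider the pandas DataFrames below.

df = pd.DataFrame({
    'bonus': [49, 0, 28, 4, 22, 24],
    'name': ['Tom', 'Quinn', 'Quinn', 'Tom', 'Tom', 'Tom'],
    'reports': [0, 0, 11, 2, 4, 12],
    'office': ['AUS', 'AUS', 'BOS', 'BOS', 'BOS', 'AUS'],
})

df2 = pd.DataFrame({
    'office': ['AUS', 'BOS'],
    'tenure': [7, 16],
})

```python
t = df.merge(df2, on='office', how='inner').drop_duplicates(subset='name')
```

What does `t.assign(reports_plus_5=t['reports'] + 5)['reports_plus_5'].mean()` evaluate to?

5.0

merge on 'office' (how='inner') → 6 rows:
   bonus   name  reports office  tenure
0     49    Tom        0    AUS       7
1      0  Quinn        0    AUS       7
2     28  Quinn       11    BOS      16
3      4    Tom        2    BOS      16
4     22    Tom        4    BOS      16
5     24    Tom       12    AUS       7
drop duplicate name (keep=first):
   bonus   name  reports office  tenure
0     49    Tom        0    AUS       7
1      0  Quinn        0    AUS       7
add column reports_plus_5 = t['reports'] + 5:
   bonus   name  reports office  tenure  reports_plus_5
0     49    Tom        0    AUS       7               5
1      0  Quinn        0    AUS       7               5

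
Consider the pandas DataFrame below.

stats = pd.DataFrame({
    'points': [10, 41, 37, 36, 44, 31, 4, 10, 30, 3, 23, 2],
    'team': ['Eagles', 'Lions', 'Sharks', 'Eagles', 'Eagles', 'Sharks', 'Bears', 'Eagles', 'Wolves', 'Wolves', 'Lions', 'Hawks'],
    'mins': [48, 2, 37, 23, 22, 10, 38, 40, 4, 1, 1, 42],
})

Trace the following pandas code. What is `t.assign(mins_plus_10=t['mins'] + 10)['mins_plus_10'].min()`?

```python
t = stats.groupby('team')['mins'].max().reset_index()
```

12

group by team, max of mins:
team
Bears     38
Eagles    48
Hawks     42
Lions      2
Sharks    37
Wolves     4
Name: mins, dtype: int64
reset_index():
     team  mins
0   Bears    38
1  Eagles    48
2   Hawks    42
3   Lions     2
4  Sharks    37
5  Wolves     4
add column mins_plus_10 = t['mins'] + 10:
     team  mins  mins_plus_10
0   Bears    38            48
1  Eagles    48            58
2   Hawks    42            52
3   Lions     2            12
4  Sharks    37            47
5  Wolves     4            14
Finally, min of column 'mins_plus_10' = 12.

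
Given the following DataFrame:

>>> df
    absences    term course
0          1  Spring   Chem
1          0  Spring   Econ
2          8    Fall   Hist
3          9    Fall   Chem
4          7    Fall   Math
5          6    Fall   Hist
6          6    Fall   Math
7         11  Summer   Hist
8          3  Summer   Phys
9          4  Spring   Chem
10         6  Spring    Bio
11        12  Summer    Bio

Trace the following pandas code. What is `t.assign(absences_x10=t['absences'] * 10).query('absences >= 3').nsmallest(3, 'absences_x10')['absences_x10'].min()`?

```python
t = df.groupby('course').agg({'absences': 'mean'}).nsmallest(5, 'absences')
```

30.0

group by course, mean of absences:
        absences
course          
Bio     9.000000
Chem    4.666667
Econ    0.000000
Hist    8.333333
Math    6.500000
Phys    3.000000
take 5 rows with smallest absences:
        absences
course          
Econ    0.000000
Phys    3.000000
Chem    4.666667
Math    6.500000
Hist    8.333333
add column absences_x10 = t['absences'] * 10:
        absences  absences_x10
course                        
Econ    0.000000      0.000000
Phys    3.000000     30.000000
Chem    4.666667     46.666667
Math    6.500000     65.000000
Hist    8.333333     83.333333
filter rows where absences >= 3:
        absences  absences_x10
course                        
Phys    3.000000     30.000000
Chem    4.666667     46.666667
Math    6.500000     65.000000
Hist    8.333333     83.333333
take 3 rows with smallest absences_x10:
        absences  absences_x10
course                        
Phys    3.000000     30.000000
Chem    4.666667     46.666667
Math    6.500000     65.000000
Then the min of column 'absences_x10': 30.0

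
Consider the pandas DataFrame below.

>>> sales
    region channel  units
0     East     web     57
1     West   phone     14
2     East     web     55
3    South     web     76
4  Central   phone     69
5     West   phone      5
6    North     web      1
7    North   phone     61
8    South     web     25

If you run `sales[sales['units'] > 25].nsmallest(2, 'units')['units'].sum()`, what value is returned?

filter rows where units > 25:
    region channel  units
0     East     web     57
2     East     web     55
3    South     web     76
4  Central   phone     69
7    North   phone     61
take 2 rows with smallest units:
  region channel  units
2   East     web     55
0   East     web     57

112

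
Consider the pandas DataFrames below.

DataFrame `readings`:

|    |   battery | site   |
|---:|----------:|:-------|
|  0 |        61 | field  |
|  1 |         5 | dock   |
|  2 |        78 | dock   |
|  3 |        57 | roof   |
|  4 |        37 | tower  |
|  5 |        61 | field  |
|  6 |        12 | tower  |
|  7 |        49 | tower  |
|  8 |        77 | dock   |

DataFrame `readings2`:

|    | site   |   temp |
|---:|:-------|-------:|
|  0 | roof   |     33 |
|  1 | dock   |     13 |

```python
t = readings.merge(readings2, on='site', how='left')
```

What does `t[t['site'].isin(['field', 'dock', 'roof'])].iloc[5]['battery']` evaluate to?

77

merge on 'site' (how='left') → 9 rows:
   battery   site  temp
0       61  field   NaN
1        5   dock  13.0
2       78   dock  13.0
3       57   roof  33.0
4       37  tower   NaN
5       61  field   NaN
6       12  tower   NaN
7       49  tower   NaN
8       77   dock  13.0
filter rows where site in ['field', 'dock', 'roof']:
   battery   site  temp
0       61  field   NaN
1        5   dock  13.0
2       78   dock  13.0
3       57   roof  33.0
5       61  field   NaN
8       77   dock  13.0
Finally, value at position 5, column 'battery' = 77.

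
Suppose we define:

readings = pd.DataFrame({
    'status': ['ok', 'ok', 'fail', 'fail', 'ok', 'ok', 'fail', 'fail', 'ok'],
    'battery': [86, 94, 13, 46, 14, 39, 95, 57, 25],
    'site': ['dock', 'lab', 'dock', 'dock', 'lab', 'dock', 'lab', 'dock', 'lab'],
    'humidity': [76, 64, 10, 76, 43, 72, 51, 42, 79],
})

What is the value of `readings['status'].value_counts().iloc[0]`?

5

value_counts of status:
status
ok      5
fail    4
Name: count, dtype: int64
Hence 5.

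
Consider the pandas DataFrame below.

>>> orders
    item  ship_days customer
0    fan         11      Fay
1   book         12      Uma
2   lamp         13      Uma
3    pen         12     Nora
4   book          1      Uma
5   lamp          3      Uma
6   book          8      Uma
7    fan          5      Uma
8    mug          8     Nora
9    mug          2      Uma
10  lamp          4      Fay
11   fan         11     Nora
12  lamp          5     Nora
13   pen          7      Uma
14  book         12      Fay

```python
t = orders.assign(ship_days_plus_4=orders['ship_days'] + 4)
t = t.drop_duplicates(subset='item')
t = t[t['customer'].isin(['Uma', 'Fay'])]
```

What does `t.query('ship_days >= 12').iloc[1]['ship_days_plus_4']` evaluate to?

add column ship_days_plus_4 = orders['ship_days'] + 4:
    item  ship_days customer  ship_days_plus_4
0    fan         11      Fay                15
1   book         12      Uma                16
2   lamp         13      Uma                17
3    pen         12     Nora                16
4   book          1      Uma                 5
5   lamp          3      Uma                 7
6   book          8      Uma                12
7    fan          5      Uma                 9
8    mug          8     Nora                12
9    mug          2      Uma                 6
10  lamp          4      Fay                 8
11   fan         11     Nora                15
12  lamp          5     Nora                 9
13   pen          7      Uma                11
14  book         12      Fay                16
drop duplicate item (keep=first):
   item  ship_days customer  ship_days_plus_4
0   fan         11      Fay                15
1  book         12      Uma                16
2  lamp         13      Uma                17
3   pen         12     Nora                16
8   mug          8     Nora                12
filter rows where customer in ['Uma', 'Fay']:
   item  ship_days customer  ship_days_plus_4
0   fan         11      Fay                15
1  book         12      Uma                16
2  lamp         13      Uma                17
filter rows where ship_days >= 12:
   item  ship_days customer  ship_days_plus_4
1  book         12      Uma                16
2  lamp         13      Uma                17
The value at position 1, column 'ship_days_plus_4' is 17.

17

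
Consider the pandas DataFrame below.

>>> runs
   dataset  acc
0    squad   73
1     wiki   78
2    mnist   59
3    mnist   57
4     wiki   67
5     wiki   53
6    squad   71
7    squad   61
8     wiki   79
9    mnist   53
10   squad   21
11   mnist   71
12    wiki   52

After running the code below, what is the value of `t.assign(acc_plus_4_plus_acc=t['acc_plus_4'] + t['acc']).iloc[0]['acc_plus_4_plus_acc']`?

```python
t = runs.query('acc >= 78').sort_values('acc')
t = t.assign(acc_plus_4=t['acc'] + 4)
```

160

filter rows where acc >= 78:
  dataset  acc
1    wiki   78
8    wiki   79
sort by acc:
  dataset  acc
1    wiki   78
8    wiki   79
add column acc_plus_4 = t['acc'] + 4:
  dataset  acc  acc_plus_4
1    wiki   78          82
8    wiki   79          83
add column acc_plus_4_plus_acc = t['acc_plus_4'] + t['acc']:
  dataset  acc  acc_plus_4  acc_plus_4_plus_acc
1    wiki   78          82                  160
8    wiki   79          83                  162
Finally, value at position 0, column 'acc_plus_4_plus_acc' = 160.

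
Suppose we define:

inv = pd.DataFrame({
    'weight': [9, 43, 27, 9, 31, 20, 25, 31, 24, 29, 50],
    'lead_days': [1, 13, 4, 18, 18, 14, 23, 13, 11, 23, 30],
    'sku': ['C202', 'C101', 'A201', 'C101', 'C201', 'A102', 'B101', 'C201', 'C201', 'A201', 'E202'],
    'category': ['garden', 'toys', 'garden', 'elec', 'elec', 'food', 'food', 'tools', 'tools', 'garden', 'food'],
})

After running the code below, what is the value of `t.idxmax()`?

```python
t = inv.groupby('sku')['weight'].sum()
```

group by sku, sum of weight:
sku
A102    20
A201    56
B101    25
C101    52
C201    86
C202     9
E202    50
Name: weight, dtype: int64
Hence C201.

C201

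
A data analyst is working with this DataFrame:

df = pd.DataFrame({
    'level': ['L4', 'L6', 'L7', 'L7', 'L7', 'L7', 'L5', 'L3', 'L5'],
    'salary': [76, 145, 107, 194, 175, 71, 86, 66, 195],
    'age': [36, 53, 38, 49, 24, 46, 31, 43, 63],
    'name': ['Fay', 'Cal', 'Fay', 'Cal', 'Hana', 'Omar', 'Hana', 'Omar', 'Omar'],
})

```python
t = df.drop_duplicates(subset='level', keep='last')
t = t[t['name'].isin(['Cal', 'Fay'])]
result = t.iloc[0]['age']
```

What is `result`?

36

drop duplicate level (keep=last):
  level  salary  age  name
0    L4      76   36   Fay
1    L6     145   53   Cal
5    L7      71   46  Omar
7    L3      66   43  Omar
8    L5     195   63  Omar
filter rows where name in ['Cal', 'Fay']:
  level  salary  age name
0    L4      76   36  Fay
1    L6     145   53  Cal
Reading off the value at position 0, column 'age', we get 36.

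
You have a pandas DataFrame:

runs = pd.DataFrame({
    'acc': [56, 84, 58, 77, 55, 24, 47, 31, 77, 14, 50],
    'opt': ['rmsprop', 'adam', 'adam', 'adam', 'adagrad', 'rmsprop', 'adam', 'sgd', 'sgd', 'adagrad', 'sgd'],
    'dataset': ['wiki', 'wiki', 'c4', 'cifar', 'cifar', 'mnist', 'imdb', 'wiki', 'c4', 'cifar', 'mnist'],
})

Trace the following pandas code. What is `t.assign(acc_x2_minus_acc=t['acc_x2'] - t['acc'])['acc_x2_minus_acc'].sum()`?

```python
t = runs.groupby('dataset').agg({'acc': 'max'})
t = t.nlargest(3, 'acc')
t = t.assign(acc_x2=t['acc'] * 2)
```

238

group by dataset, max of acc:
         acc
dataset     
c4        77
cifar     77
imdb      47
mnist     50
wiki      84
take 3 rows with largest acc:
         acc
dataset     
wiki      84
c4        77
cifar     77
add column acc_x2 = t['acc'] * 2:
         acc  acc_x2
dataset             
wiki      84     168
c4        77     154
cifar     77     154
add column acc_x2_minus_acc = t['acc_x2'] - t['acc']:
         acc  acc_x2  acc_x2_minus_acc
dataset                               
wiki      84     168                84
c4        77     154                77
cifar     77     154                77
Then the sum of column 'acc_x2_minus_acc': 238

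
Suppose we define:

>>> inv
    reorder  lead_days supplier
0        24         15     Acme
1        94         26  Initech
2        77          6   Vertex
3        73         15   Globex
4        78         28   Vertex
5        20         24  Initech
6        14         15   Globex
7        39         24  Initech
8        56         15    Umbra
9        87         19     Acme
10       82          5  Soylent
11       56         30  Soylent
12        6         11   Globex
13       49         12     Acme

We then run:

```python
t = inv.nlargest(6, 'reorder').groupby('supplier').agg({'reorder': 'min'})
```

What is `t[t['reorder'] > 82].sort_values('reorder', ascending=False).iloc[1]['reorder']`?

take 6 rows with largest reorder:
    reorder  lead_days supplier
1        94         26  Initech
9        87         19     Acme
10       82          5  Soylent
4        78         28   Vertex
2        77          6   Vertex
3        73         15   Globex
group by supplier, min of reorder:
          reorder
supplier         
Acme           87
Globex         73
Initech        94
Soylent        82
Vertex         77
filter rows where reorder > 82:
          reorder
supplier         
Acme           87
Initech        94
sort by reorder descending:
          reorder
supplier         
Initech        94
Acme           87
So iloc[1]['reorder'] = 87.

87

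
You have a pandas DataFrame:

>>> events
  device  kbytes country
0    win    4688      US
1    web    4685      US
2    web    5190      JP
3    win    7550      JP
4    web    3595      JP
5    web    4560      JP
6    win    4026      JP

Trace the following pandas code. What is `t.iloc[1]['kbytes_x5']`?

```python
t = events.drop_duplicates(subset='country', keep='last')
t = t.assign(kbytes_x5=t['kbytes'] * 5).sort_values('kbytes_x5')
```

23425

drop duplicate country (keep=last):
  device  kbytes country
1    web    4685      US
6    win    4026      JP
add column kbytes_x5 = t['kbytes'] * 5:
  device  kbytes country  kbytes_x5
1    web    4685      US      23425
6    win    4026      JP      20130
sort by kbytes_x5:
  device  kbytes country  kbytes_x5
6    win    4026      JP      20130
1    web    4685      US      23425
Finally, value at position 1, column 'kbytes_x5' = 23425.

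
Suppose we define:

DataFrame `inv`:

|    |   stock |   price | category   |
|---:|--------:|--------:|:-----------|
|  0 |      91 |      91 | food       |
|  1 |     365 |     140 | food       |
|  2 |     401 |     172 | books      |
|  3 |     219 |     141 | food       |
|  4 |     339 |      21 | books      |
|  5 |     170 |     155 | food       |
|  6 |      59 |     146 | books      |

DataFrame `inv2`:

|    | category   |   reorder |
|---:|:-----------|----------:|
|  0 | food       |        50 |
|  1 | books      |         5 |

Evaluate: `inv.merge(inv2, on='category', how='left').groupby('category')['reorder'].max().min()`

5

merge on 'category' (how='left') → 7 rows:
   stock  price category  reorder
0     91     91     food       50
1    365    140     food       50
2    401    172    books        5
3    219    141     food       50
4    339     21    books        5
5    170    155     food       50
6     59    146    books        5
group by category, max of reorder:
category
books     5
food     50
Name: reorder, dtype: int64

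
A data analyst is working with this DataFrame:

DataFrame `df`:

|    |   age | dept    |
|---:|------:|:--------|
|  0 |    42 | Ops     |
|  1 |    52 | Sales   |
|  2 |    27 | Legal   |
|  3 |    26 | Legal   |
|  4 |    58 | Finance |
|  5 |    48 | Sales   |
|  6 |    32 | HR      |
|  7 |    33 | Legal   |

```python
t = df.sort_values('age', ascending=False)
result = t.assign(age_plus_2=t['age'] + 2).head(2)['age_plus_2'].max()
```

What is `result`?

60

sort by age descending:
   age     dept
4   58  Finance
1   52    Sales
5   48    Sales
0   42      Ops
7   33    Legal
6   32       HR
2   27    Legal
3   26    Legal
add column age_plus_2 = t['age'] + 2:
   age     dept  age_plus_2
4   58  Finance          60
1   52    Sales          54
5   48    Sales          50
0   42      Ops          44
7   33    Legal          35
6   32       HR          34
2   27    Legal          29
3   26    Legal          28
take first 2 rows:
   age     dept  age_plus_2
4   58  Finance          60
1   52    Sales          54
Reading off the max of column 'age_plus_2', we get 60.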